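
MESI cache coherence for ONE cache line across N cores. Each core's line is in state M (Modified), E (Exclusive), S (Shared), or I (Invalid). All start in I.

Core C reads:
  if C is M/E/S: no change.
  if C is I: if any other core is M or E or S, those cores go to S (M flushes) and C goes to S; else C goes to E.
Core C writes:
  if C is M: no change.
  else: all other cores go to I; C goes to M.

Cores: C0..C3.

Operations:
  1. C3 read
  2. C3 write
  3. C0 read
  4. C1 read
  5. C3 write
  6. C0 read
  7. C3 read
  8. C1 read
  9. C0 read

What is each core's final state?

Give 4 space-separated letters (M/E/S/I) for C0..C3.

Op 1: C3 read [C3 read from I: no other sharers -> C3=E (exclusive)] -> [I,I,I,E]
Op 2: C3 write [C3 write: invalidate none -> C3=M] -> [I,I,I,M]
Op 3: C0 read [C0 read from I: others=['C3=M'] -> C0=S, others downsized to S] -> [S,I,I,S]
Op 4: C1 read [C1 read from I: others=['C0=S', 'C3=S'] -> C1=S, others downsized to S] -> [S,S,I,S]
Op 5: C3 write [C3 write: invalidate ['C0=S', 'C1=S'] -> C3=M] -> [I,I,I,M]
Op 6: C0 read [C0 read from I: others=['C3=M'] -> C0=S, others downsized to S] -> [S,I,I,S]
Op 7: C3 read [C3 read: already in S, no change] -> [S,I,I,S]
Op 8: C1 read [C1 read from I: others=['C0=S', 'C3=S'] -> C1=S, others downsized to S] -> [S,S,I,S]
Op 9: C0 read [C0 read: already in S, no change] -> [S,S,I,S]

Answer: S S I S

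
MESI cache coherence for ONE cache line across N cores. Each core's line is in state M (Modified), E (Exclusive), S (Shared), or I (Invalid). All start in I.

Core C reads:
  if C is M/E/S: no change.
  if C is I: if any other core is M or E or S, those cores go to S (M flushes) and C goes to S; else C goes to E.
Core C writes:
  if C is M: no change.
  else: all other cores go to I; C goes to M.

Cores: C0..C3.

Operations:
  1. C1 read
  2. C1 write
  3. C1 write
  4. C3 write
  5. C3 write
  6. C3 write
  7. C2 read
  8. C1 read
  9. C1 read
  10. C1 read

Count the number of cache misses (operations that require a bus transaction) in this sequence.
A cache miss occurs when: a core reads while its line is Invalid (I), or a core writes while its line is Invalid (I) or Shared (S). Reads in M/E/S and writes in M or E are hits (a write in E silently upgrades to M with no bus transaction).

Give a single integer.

Op 1: C1 read [C1 read from I: no other sharers -> C1=E (exclusive)] -> [I,E,I,I] [MISS #1: read from I]
Op 2: C1 write [C1 write: invalidate none -> C1=M] -> [I,M,I,I] [hit: write from E is a silent E->M upgrade, no bus transaction]
Op 3: C1 write [C1 write: already M (modified), no change] -> [I,M,I,I] [hit: write from M]
Op 4: C3 write [C3 write: invalidate ['C1=M'] -> C3=M] -> [I,I,I,M] [MISS #2: write from I]
Op 5: C3 write [C3 write: already M (modified), no change] -> [I,I,I,M] [hit: write from M]
Op 6: C3 write [C3 write: already M (modified), no change] -> [I,I,I,M] [hit: write from M]
Op 7: C2 read [C2 read from I: others=['C3=M'] -> C2=S, others downsized to S] -> [I,I,S,S] [MISS #3: read from I]
Op 8: C1 read [C1 read from I: others=['C2=S', 'C3=S'] -> C1=S, others downsized to S] -> [I,S,S,S] [MISS #4: read from I]
Op 9: C1 read [C1 read: already in S, no change] -> [I,S,S,S] [hit: read from S]
Op 10: C1 read [C1 read: already in S, no change] -> [I,S,S,S] [hit: read from S]

Answer: 4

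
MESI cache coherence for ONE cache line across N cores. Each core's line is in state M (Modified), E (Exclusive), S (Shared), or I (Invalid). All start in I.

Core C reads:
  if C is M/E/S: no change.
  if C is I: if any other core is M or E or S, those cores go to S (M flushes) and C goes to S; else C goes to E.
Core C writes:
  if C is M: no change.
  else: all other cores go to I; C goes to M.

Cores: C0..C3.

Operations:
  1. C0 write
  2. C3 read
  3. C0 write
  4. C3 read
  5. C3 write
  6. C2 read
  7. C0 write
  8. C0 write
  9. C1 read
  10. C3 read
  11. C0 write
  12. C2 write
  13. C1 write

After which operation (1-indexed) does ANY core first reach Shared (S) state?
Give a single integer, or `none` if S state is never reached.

Answer: 2

Derivation:
Op 1: C0 write [C0 write: invalidate none -> C0=M] -> [M,I,I,I]
Op 2: C3 read [C3 read from I: others=['C0=M'] -> C3=S, others downsized to S] -> [S,I,I,S]
  -> First S state at op 2; remaining ops need not be traced.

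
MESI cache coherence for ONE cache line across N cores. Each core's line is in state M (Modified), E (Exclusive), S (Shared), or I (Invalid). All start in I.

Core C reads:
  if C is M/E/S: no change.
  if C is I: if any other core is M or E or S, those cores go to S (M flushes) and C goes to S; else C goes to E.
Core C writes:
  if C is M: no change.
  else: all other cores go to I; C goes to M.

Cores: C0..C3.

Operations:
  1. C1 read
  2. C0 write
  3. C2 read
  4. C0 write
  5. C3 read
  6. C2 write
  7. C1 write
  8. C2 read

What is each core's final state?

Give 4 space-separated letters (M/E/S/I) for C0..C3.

Op 1: C1 read [C1 read from I: no other sharers -> C1=E (exclusive)] -> [I,E,I,I]
Op 2: C0 write [C0 write: invalidate ['C1=E'] -> C0=M] -> [M,I,I,I]
Op 3: C2 read [C2 read from I: others=['C0=M'] -> C2=S, others downsized to S] -> [S,I,S,I]
Op 4: C0 write [C0 write: invalidate ['C2=S'] -> C0=M] -> [M,I,I,I]
Op 5: C3 read [C3 read from I: others=['C0=M'] -> C3=S, others downsized to S] -> [S,I,I,S]
Op 6: C2 write [C2 write: invalidate ['C0=S', 'C3=S'] -> C2=M] -> [I,I,M,I]
Op 7: C1 write [C1 write: invalidate ['C2=M'] -> C1=M] -> [I,M,I,I]
Op 8: C2 read [C2 read from I: others=['C1=M'] -> C2=S, others downsized to S] -> [I,S,S,I]

Answer: I S S I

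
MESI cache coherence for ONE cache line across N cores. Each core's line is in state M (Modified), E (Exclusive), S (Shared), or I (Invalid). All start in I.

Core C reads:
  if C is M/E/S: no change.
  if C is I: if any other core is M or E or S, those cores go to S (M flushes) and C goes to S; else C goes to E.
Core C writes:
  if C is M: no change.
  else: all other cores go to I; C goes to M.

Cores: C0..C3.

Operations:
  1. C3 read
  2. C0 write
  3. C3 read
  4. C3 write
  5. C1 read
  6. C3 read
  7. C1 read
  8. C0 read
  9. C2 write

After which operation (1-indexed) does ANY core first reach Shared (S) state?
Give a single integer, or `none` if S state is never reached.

Op 1: C3 read [C3 read from I: no other sharers -> C3=E (exclusive)] -> [I,I,I,E]
Op 2: C0 write [C0 write: invalidate ['C3=E'] -> C0=M] -> [M,I,I,I]
Op 3: C3 read [C3 read from I: others=['C0=M'] -> C3=S, others downsized to S] -> [S,I,I,S]
  -> First S state at op 3; remaining ops need not be traced.

Answer: 3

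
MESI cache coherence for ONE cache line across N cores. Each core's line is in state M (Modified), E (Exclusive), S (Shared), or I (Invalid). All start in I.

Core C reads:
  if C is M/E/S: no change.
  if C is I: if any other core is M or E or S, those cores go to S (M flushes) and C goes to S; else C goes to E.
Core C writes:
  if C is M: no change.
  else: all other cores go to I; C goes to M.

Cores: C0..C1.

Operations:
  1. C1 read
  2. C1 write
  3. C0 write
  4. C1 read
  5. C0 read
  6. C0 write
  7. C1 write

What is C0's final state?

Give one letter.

Op 1: C1 read [C1 read from I: no other sharers -> C1=E (exclusive)] -> [I,E]
Op 2: C1 write [C1 write: invalidate none -> C1=M] -> [I,M]
Op 3: C0 write [C0 write: invalidate ['C1=M'] -> C0=M] -> [M,I]
Op 4: C1 read [C1 read from I: others=['C0=M'] -> C1=S, others downsized to S] -> [S,S]
Op 5: C0 read [C0 read: already in S, no change] -> [S,S]
Op 6: C0 write [C0 write: invalidate ['C1=S'] -> C0=M] -> [M,I]
Op 7: C1 write [C1 write: invalidate ['C0=M'] -> C1=M] -> [I,M]

Answer: I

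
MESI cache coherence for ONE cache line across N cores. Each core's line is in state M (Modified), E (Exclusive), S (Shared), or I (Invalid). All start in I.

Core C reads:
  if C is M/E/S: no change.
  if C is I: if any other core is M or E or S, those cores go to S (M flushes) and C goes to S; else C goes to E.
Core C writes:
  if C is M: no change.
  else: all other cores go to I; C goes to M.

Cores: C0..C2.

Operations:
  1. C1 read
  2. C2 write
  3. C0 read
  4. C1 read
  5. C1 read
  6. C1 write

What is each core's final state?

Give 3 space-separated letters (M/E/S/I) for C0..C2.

Op 1: C1 read [C1 read from I: no other sharers -> C1=E (exclusive)] -> [I,E,I]
Op 2: C2 write [C2 write: invalidate ['C1=E'] -> C2=M] -> [I,I,M]
Op 3: C0 read [C0 read from I: others=['C2=M'] -> C0=S, others downsized to S] -> [S,I,S]
Op 4: C1 read [C1 read from I: others=['C0=S', 'C2=S'] -> C1=S, others downsized to S] -> [S,S,S]
Op 5: C1 read [C1 read: already in S, no change] -> [S,S,S]
Op 6: C1 write [C1 write: invalidate ['C0=S', 'C2=S'] -> C1=M] -> [I,M,I]

Answer: I M I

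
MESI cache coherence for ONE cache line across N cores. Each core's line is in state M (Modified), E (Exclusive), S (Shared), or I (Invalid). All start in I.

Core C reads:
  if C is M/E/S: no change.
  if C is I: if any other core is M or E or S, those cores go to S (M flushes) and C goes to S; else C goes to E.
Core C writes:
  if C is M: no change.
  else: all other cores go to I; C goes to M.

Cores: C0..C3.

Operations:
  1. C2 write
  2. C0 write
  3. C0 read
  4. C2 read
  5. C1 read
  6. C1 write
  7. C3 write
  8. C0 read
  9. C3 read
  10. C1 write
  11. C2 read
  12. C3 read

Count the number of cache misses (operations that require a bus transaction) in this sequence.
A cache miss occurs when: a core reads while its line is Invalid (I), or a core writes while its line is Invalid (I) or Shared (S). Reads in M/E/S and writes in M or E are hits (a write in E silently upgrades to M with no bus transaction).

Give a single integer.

Answer: 10

Derivation:
Op 1: C2 write [C2 write: invalidate none -> C2=M] -> [I,I,M,I] [MISS #1: write from I]
Op 2: C0 write [C0 write: invalidate ['C2=M'] -> C0=M] -> [M,I,I,I] [MISS #2: write from I]
Op 3: C0 read [C0 read: already in M, no change] -> [M,I,I,I] [hit: read from M]
Op 4: C2 read [C2 read from I: others=['C0=M'] -> C2=S, others downsized to S] -> [S,I,S,I] [MISS #3: read from I]
Op 5: C1 read [C1 read from I: others=['C0=S', 'C2=S'] -> C1=S, others downsized to S] -> [S,S,S,I] [MISS #4: read from I]
Op 6: C1 write [C1 write: invalidate ['C0=S', 'C2=S'] -> C1=M] -> [I,M,I,I] [MISS #5: write from S]
Op 7: C3 write [C3 write: invalidate ['C1=M'] -> C3=M] -> [I,I,I,M] [MISS #6: write from I]
Op 8: C0 read [C0 read from I: others=['C3=M'] -> C0=S, others downsized to S] -> [S,I,I,S] [MISS #7: read from I]
Op 9: C3 read [C3 read: already in S, no change] -> [S,I,I,S] [hit: read from S]
Op 10: C1 write [C1 write: invalidate ['C0=S', 'C3=S'] -> C1=M] -> [I,M,I,I] [MISS #8: write from I]
Op 11: C2 read [C2 read from I: others=['C1=M'] -> C2=S, others downsized to S] -> [I,S,S,I] [MISS #9: read from I]
Op 12: C3 read [C3 read from I: others=['C1=S', 'C2=S'] -> C3=S, others downsized to S] -> [I,S,S,S] [MISS #10: read from I]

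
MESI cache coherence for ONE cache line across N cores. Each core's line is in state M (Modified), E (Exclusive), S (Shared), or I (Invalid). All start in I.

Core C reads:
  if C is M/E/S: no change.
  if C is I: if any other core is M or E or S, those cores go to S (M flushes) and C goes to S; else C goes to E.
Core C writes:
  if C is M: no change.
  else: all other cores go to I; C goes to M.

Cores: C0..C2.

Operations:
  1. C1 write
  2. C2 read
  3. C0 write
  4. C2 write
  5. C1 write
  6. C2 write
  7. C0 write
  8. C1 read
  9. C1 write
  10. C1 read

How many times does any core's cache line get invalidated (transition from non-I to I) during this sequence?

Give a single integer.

Answer: 7

Derivation:
Op 1: C1 write [C1 write: invalidate none -> C1=M] -> [I,M,I] (invalidations this op: 0; running total: 0)
Op 2: C2 read [C2 read from I: others=['C1=M'] -> C2=S, others downsized to S] -> [I,S,S] (invalidations this op: 0; running total: 0)
Op 3: C0 write [C0 write: invalidate ['C1=S', 'C2=S'] -> C0=M] -> [M,I,I] (invalidations this op: 2; running total: 2)
Op 4: C2 write [C2 write: invalidate ['C0=M'] -> C2=M] -> [I,I,M] (invalidations this op: 1; running total: 3)
Op 5: C1 write [C1 write: invalidate ['C2=M'] -> C1=M] -> [I,M,I] (invalidations this op: 1; running total: 4)
Op 6: C2 write [C2 write: invalidate ['C1=M'] -> C2=M] -> [I,I,M] (invalidations this op: 1; running total: 5)
Op 7: C0 write [C0 write: invalidate ['C2=M'] -> C0=M] -> [M,I,I] (invalidations this op: 1; running total: 6)
Op 8: C1 read [C1 read from I: others=['C0=M'] -> C1=S, others downsized to S] -> [S,S,I] (invalidations this op: 0; running total: 6)
Op 9: C1 write [C1 write: invalidate ['C0=S'] -> C1=M] -> [I,M,I] (invalidations this op: 1; running total: 7)
Op 10: C1 read [C1 read: already in M, no change] -> [I,M,I] (invalidations this op: 0; running total: 7)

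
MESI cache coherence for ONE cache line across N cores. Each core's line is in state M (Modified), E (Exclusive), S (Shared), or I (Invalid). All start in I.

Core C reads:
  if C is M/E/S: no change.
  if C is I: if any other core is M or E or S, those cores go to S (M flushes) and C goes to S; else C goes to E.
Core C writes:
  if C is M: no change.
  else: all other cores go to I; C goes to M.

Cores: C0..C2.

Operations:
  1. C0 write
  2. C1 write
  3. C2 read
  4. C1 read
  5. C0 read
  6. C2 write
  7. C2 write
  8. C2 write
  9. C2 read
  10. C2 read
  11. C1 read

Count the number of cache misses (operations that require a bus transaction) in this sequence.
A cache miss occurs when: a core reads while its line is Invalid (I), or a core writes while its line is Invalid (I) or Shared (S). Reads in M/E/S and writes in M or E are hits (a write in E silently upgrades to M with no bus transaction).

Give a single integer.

Op 1: C0 write [C0 write: invalidate none -> C0=M] -> [M,I,I] [MISS #1: write from I]
Op 2: C1 write [C1 write: invalidate ['C0=M'] -> C1=M] -> [I,M,I] [MISS #2: write from I]
Op 3: C2 read [C2 read from I: others=['C1=M'] -> C2=S, others downsized to S] -> [I,S,S] [MISS #3: read from I]
Op 4: C1 read [C1 read: already in S, no change] -> [I,S,S] [hit: read from S]
Op 5: C0 read [C0 read from I: others=['C1=S', 'C2=S'] -> C0=S, others downsized to S] -> [S,S,S] [MISS #4: read from I]
Op 6: C2 write [C2 write: invalidate ['C0=S', 'C1=S'] -> C2=M] -> [I,I,M] [MISS #5: write from S]
Op 7: C2 write [C2 write: already M (modified), no change] -> [I,I,M] [hit: write from M]
Op 8: C2 write [C2 write: already M (modified), no change] -> [I,I,M] [hit: write from M]
Op 9: C2 read [C2 read: already in M, no change] -> [I,I,M] [hit: read from M]
Op 10: C2 read [C2 read: already in M, no change] -> [I,I,M] [hit: read from M]
Op 11: C1 read [C1 read from I: others=['C2=M'] -> C1=S, others downsized to S] -> [I,S,S] [MISS #6: read from I]

Answer: 6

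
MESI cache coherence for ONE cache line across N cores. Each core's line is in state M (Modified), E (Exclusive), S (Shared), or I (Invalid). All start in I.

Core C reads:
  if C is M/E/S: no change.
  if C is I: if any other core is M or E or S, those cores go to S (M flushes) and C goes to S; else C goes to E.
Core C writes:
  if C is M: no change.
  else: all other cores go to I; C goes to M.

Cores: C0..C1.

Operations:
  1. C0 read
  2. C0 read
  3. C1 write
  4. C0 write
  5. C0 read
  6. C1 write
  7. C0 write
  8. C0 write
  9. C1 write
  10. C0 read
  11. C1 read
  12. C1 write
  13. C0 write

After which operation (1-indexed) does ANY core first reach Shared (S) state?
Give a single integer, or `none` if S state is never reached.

Answer: 10

Derivation:
Op 1: C0 read [C0 read from I: no other sharers -> C0=E (exclusive)] -> [E,I]
Op 2: C0 read [C0 read: already in E, no change] -> [E,I]
Op 3: C1 write [C1 write: invalidate ['C0=E'] -> C1=M] -> [I,M]
Op 4: C0 write [C0 write: invalidate ['C1=M'] -> C0=M] -> [M,I]
Op 5: C0 read [C0 read: already in M, no change] -> [M,I]
Op 6: C1 write [C1 write: invalidate ['C0=M'] -> C1=M] -> [I,M]
Op 7: C0 write [C0 write: invalidate ['C1=M'] -> C0=M] -> [M,I]
Op 8: C0 write [C0 write: already M (modified), no change] -> [M,I]
Op 9: C1 write [C1 write: invalidate ['C0=M'] -> C1=M] -> [I,M]
Op 10: C0 read [C0 read from I: others=['C1=M'] -> C0=S, others downsized to S] -> [S,S]
  -> First S state at op 10; remaining ops need not be traced.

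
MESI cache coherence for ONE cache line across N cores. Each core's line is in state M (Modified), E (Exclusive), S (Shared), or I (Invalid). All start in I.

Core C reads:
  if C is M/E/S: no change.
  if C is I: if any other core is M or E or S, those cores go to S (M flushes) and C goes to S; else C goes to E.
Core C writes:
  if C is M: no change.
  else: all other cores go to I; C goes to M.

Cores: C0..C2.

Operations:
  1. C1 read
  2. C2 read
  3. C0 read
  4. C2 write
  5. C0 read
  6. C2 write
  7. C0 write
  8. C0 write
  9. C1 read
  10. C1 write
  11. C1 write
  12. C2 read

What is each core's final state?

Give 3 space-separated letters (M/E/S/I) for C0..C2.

Op 1: C1 read [C1 read from I: no other sharers -> C1=E (exclusive)] -> [I,E,I]
Op 2: C2 read [C2 read from I: others=['C1=E'] -> C2=S, others downsized to S] -> [I,S,S]
Op 3: C0 read [C0 read from I: others=['C1=S', 'C2=S'] -> C0=S, others downsized to S] -> [S,S,S]
Op 4: C2 write [C2 write: invalidate ['C0=S', 'C1=S'] -> C2=M] -> [I,I,M]
Op 5: C0 read [C0 read from I: others=['C2=M'] -> C0=S, others downsized to S] -> [S,I,S]
Op 6: C2 write [C2 write: invalidate ['C0=S'] -> C2=M] -> [I,I,M]
Op 7: C0 write [C0 write: invalidate ['C2=M'] -> C0=M] -> [M,I,I]
Op 8: C0 write [C0 write: already M (modified), no change] -> [M,I,I]
Op 9: C1 read [C1 read from I: others=['C0=M'] -> C1=S, others downsized to S] -> [S,S,I]
Op 10: C1 write [C1 write: invalidate ['C0=S'] -> C1=M] -> [I,M,I]
Op 11: C1 write [C1 write: already M (modified), no change] -> [I,M,I]
Op 12: C2 read [C2 read from I: others=['C1=M'] -> C2=S, others downsized to S] -> [I,S,S]

Answer: I S S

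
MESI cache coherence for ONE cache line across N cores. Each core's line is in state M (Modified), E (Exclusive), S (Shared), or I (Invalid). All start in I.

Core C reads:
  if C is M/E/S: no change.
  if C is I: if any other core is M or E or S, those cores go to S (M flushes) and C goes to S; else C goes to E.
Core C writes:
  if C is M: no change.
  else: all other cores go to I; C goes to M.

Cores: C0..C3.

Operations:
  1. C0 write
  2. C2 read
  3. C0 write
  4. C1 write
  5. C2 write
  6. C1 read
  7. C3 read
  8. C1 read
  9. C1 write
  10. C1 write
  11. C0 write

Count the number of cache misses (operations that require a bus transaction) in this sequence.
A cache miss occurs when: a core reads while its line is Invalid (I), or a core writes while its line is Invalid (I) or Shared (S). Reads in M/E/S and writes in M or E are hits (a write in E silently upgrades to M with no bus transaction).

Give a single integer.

Answer: 9

Derivation:
Op 1: C0 write [C0 write: invalidate none -> C0=M] -> [M,I,I,I] [MISS #1: write from I]
Op 2: C2 read [C2 read from I: others=['C0=M'] -> C2=S, others downsized to S] -> [S,I,S,I] [MISS #2: read from I]
Op 3: C0 write [C0 write: invalidate ['C2=S'] -> C0=M] -> [M,I,I,I] [MISS #3: write from S]
Op 4: C1 write [C1 write: invalidate ['C0=M'] -> C1=M] -> [I,M,I,I] [MISS #4: write from I]
Op 5: C2 write [C2 write: invalidate ['C1=M'] -> C2=M] -> [I,I,M,I] [MISS #5: write from I]
Op 6: C1 read [C1 read from I: others=['C2=M'] -> C1=S, others downsized to S] -> [I,S,S,I] [MISS #6: read from I]
Op 7: C3 read [C3 read from I: others=['C1=S', 'C2=S'] -> C3=S, others downsized to S] -> [I,S,S,S] [MISS #7: read from I]
Op 8: C1 read [C1 read: already in S, no change] -> [I,S,S,S] [hit: read from S]
Op 9: C1 write [C1 write: invalidate ['C2=S', 'C3=S'] -> C1=M] -> [I,M,I,I] [MISS #8: write from S]
Op 10: C1 write [C1 write: already M (modified), no change] -> [I,M,I,I] [hit: write from M]
Op 11: C0 write [C0 write: invalidate ['C1=M'] -> C0=M] -> [M,I,I,I] [MISS #9: write from I]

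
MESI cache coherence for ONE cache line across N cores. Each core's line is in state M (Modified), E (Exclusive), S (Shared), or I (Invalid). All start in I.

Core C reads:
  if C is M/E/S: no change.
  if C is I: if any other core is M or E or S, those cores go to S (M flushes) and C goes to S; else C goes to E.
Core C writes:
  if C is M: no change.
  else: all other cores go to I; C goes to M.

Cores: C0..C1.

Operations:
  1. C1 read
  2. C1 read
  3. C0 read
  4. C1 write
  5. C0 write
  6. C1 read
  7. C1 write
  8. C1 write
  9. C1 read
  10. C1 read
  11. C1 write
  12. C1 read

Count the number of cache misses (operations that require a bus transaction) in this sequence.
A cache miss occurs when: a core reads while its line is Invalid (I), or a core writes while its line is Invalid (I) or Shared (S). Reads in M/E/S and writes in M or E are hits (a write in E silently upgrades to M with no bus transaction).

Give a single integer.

Op 1: C1 read [C1 read from I: no other sharers -> C1=E (exclusive)] -> [I,E] [MISS #1: read from I]
Op 2: C1 read [C1 read: already in E, no change] -> [I,E] [hit: read from E]
Op 3: C0 read [C0 read from I: others=['C1=E'] -> C0=S, others downsized to S] -> [S,S] [MISS #2: read from I]
Op 4: C1 write [C1 write: invalidate ['C0=S'] -> C1=M] -> [I,M] [MISS #3: write from S]
Op 5: C0 write [C0 write: invalidate ['C1=M'] -> C0=M] -> [M,I] [MISS #4: write from I]
Op 6: C1 read [C1 read from I: others=['C0=M'] -> C1=S, others downsized to S] -> [S,S] [MISS #5: read from I]
Op 7: C1 write [C1 write: invalidate ['C0=S'] -> C1=M] -> [I,M] [MISS #6: write from S]
Op 8: C1 write [C1 write: already M (modified), no change] -> [I,M] [hit: write from M]
Op 9: C1 read [C1 read: already in M, no change] -> [I,M] [hit: read from M]
Op 10: C1 read [C1 read: already in M, no change] -> [I,M] [hit: read from M]
Op 11: C1 write [C1 write: already M (modified), no change] -> [I,M] [hit: write from M]
Op 12: C1 read [C1 read: already in M, no change] -> [I,M] [hit: read from M]

Answer: 6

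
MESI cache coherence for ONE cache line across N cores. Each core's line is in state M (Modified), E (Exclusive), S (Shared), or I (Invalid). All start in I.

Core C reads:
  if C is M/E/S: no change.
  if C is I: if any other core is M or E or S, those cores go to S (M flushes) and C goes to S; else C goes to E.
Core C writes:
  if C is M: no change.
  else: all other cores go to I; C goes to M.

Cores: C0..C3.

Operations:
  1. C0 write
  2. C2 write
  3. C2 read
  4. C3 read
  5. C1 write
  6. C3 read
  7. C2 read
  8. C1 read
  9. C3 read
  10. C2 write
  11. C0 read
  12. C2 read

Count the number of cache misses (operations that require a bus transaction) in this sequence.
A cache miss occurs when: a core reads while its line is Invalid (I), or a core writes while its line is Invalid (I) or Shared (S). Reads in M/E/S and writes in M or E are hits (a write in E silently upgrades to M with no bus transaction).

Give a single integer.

Answer: 8

Derivation:
Op 1: C0 write [C0 write: invalidate none -> C0=M] -> [M,I,I,I] [MISS #1: write from I]
Op 2: C2 write [C2 write: invalidate ['C0=M'] -> C2=M] -> [I,I,M,I] [MISS #2: write from I]
Op 3: C2 read [C2 read: already in M, no change] -> [I,I,M,I] [hit: read from M]
Op 4: C3 read [C3 read from I: others=['C2=M'] -> C3=S, others downsized to S] -> [I,I,S,S] [MISS #3: read from I]
Op 5: C1 write [C1 write: invalidate ['C2=S', 'C3=S'] -> C1=M] -> [I,M,I,I] [MISS #4: write from I]
Op 6: C3 read [C3 read from I: others=['C1=M'] -> C3=S, others downsized to S] -> [I,S,I,S] [MISS #5: read from I]
Op 7: C2 read [C2 read from I: others=['C1=S', 'C3=S'] -> C2=S, others downsized to S] -> [I,S,S,S] [MISS #6: read from I]
Op 8: C1 read [C1 read: already in S, no change] -> [I,S,S,S] [hit: read from S]
Op 9: C3 read [C3 read: already in S, no change] -> [I,S,S,S] [hit: read from S]
Op 10: C2 write [C2 write: invalidate ['C1=S', 'C3=S'] -> C2=M] -> [I,I,M,I] [MISS #7: write from S]
Op 11: C0 read [C0 read from I: others=['C2=M'] -> C0=S, others downsized to S] -> [S,I,S,I] [MISS #8: read from I]
Op 12: C2 read [C2 read: already in S, no change] -> [S,I,S,I] [hit: read from S]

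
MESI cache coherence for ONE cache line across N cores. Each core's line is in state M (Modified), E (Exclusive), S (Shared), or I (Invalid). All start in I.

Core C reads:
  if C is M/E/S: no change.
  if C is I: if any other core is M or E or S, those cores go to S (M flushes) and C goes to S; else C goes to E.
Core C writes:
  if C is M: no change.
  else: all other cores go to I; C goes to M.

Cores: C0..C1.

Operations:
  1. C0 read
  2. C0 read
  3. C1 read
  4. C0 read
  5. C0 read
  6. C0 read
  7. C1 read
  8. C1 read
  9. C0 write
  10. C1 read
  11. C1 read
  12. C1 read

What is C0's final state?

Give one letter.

Answer: S

Derivation:
Op 1: C0 read [C0 read from I: no other sharers -> C0=E (exclusive)] -> [E,I]
Op 2: C0 read [C0 read: already in E, no change] -> [E,I]
Op 3: C1 read [C1 read from I: others=['C0=E'] -> C1=S, others downsized to S] -> [S,S]
Op 4: C0 read [C0 read: already in S, no change] -> [S,S]
Op 5: C0 read [C0 read: already in S, no change] -> [S,S]
Op 6: C0 read [C0 read: already in S, no change] -> [S,S]
Op 7: C1 read [C1 read: already in S, no change] -> [S,S]
Op 8: C1 read [C1 read: already in S, no change] -> [S,S]
Op 9: C0 write [C0 write: invalidate ['C1=S'] -> C0=M] -> [M,I]
Op 10: C1 read [C1 read from I: others=['C0=M'] -> C1=S, others downsized to S] -> [S,S]
Op 11: C1 read [C1 read: already in S, no change] -> [S,S]
Op 12: C1 read [C1 read: already in S, no change] -> [S,S]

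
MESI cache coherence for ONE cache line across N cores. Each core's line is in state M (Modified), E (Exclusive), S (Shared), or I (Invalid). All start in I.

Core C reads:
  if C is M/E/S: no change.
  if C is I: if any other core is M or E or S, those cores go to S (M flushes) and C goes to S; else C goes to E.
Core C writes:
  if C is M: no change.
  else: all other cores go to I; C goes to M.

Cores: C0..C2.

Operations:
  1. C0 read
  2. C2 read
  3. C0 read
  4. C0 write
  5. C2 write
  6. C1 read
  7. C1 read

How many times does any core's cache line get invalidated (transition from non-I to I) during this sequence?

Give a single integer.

Answer: 2

Derivation:
Op 1: C0 read [C0 read from I: no other sharers -> C0=E (exclusive)] -> [E,I,I] (invalidations this op: 0; running total: 0)
Op 2: C2 read [C2 read from I: others=['C0=E'] -> C2=S, others downsized to S] -> [S,I,S] (invalidations this op: 0; running total: 0)
Op 3: C0 read [C0 read: already in S, no change] -> [S,I,S] (invalidations this op: 0; running total: 0)
Op 4: C0 write [C0 write: invalidate ['C2=S'] -> C0=M] -> [M,I,I] (invalidations this op: 1; running total: 1)
Op 5: C2 write [C2 write: invalidate ['C0=M'] -> C2=M] -> [I,I,M] (invalidations this op: 1; running total: 2)
Op 6: C1 read [C1 read from I: others=['C2=M'] -> C1=S, others downsized to S] -> [I,S,S] (invalidations this op: 0; running total: 2)
Op 7: C1 read [C1 read: already in S, no change] -> [I,S,S] (invalidations this op: 0; running total: 2)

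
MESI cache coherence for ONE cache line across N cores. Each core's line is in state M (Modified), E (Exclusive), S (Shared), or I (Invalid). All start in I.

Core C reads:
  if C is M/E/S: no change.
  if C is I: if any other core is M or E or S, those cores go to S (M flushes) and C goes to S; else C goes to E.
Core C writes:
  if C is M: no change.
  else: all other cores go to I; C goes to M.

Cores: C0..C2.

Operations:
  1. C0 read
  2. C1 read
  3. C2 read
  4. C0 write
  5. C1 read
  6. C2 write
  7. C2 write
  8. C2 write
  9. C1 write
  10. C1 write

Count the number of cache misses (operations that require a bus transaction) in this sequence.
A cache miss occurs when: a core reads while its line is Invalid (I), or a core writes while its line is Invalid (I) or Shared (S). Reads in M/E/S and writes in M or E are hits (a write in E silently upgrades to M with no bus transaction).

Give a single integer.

Op 1: C0 read [C0 read from I: no other sharers -> C0=E (exclusive)] -> [E,I,I] [MISS #1: read from I]
Op 2: C1 read [C1 read from I: others=['C0=E'] -> C1=S, others downsized to S] -> [S,S,I] [MISS #2: read from I]
Op 3: C2 read [C2 read from I: others=['C0=S', 'C1=S'] -> C2=S, others downsized to S] -> [S,S,S] [MISS #3: read from I]
Op 4: C0 write [C0 write: invalidate ['C1=S', 'C2=S'] -> C0=M] -> [M,I,I] [MISS #4: write from S]
Op 5: C1 read [C1 read from I: others=['C0=M'] -> C1=S, others downsized to S] -> [S,S,I] [MISS #5: read from I]
Op 6: C2 write [C2 write: invalidate ['C0=S', 'C1=S'] -> C2=M] -> [I,I,M] [MISS #6: write from I]
Op 7: C2 write [C2 write: already M (modified), no change] -> [I,I,M] [hit: write from M]
Op 8: C2 write [C2 write: already M (modified), no change] -> [I,I,M] [hit: write from M]
Op 9: C1 write [C1 write: invalidate ['C2=M'] -> C1=M] -> [I,M,I] [MISS #7: write from I]
Op 10: C1 write [C1 write: already M (modified), no change] -> [I,M,I] [hit: write from M]

Answer: 7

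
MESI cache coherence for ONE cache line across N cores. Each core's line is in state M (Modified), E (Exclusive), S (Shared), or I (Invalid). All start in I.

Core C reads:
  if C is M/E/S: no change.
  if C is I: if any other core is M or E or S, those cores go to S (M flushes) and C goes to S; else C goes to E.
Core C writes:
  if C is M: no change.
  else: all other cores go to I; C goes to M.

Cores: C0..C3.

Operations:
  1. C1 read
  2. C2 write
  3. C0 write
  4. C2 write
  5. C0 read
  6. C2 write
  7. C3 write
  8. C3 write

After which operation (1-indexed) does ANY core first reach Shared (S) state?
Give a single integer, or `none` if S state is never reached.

Op 1: C1 read [C1 read from I: no other sharers -> C1=E (exclusive)] -> [I,E,I,I]
Op 2: C2 write [C2 write: invalidate ['C1=E'] -> C2=M] -> [I,I,M,I]
Op 3: C0 write [C0 write: invalidate ['C2=M'] -> C0=M] -> [M,I,I,I]
Op 4: C2 write [C2 write: invalidate ['C0=M'] -> C2=M] -> [I,I,M,I]
Op 5: C0 read [C0 read from I: others=['C2=M'] -> C0=S, others downsized to S] -> [S,I,S,I]
  -> First S state at op 5; remaining ops need not be traced.

Answer: 5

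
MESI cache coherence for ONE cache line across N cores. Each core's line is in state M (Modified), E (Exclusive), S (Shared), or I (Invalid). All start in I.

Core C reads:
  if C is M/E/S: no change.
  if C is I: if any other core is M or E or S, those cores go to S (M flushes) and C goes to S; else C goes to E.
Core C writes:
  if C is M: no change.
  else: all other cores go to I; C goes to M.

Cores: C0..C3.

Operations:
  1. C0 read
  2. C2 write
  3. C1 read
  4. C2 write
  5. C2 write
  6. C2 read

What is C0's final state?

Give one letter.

Op 1: C0 read [C0 read from I: no other sharers -> C0=E (exclusive)] -> [E,I,I,I]
Op 2: C2 write [C2 write: invalidate ['C0=E'] -> C2=M] -> [I,I,M,I]
Op 3: C1 read [C1 read from I: others=['C2=M'] -> C1=S, others downsized to S] -> [I,S,S,I]
Op 4: C2 write [C2 write: invalidate ['C1=S'] -> C2=M] -> [I,I,M,I]
Op 5: C2 write [C2 write: already M (modified), no change] -> [I,I,M,I]
Op 6: C2 read [C2 read: already in M, no change] -> [I,I,M,I]

Answer: I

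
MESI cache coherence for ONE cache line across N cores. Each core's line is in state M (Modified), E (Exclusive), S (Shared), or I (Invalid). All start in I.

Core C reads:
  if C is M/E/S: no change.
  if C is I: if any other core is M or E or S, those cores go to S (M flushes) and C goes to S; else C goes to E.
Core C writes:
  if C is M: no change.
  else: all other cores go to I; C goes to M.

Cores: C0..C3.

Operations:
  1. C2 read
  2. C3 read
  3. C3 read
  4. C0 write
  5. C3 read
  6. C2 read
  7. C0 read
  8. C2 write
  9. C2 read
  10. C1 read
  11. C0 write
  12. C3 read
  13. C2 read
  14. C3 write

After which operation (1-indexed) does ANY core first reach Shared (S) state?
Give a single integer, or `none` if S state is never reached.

Op 1: C2 read [C2 read from I: no other sharers -> C2=E (exclusive)] -> [I,I,E,I]
Op 2: C3 read [C3 read from I: others=['C2=E'] -> C3=S, others downsized to S] -> [I,I,S,S]
  -> First S state at op 2; remaining ops need not be traced.

Answer: 2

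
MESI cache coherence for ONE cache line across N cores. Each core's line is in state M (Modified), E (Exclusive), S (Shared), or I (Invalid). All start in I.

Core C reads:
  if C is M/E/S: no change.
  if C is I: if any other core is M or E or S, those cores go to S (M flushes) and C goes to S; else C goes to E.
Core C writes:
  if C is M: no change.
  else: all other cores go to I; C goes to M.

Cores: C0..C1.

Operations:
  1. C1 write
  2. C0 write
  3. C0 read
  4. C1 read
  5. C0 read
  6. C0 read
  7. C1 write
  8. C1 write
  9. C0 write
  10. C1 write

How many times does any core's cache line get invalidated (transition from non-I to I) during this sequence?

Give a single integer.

Op 1: C1 write [C1 write: invalidate none -> C1=M] -> [I,M] (invalidations this op: 0; running total: 0)
Op 2: C0 write [C0 write: invalidate ['C1=M'] -> C0=M] -> [M,I] (invalidations this op: 1; running total: 1)
Op 3: C0 read [C0 read: already in M, no change] -> [M,I] (invalidations this op: 0; running total: 1)
Op 4: C1 read [C1 read from I: others=['C0=M'] -> C1=S, others downsized to S] -> [S,S] (invalidations this op: 0; running total: 1)
Op 5: C0 read [C0 read: already in S, no change] -> [S,S] (invalidations this op: 0; running total: 1)
Op 6: C0 read [C0 read: already in S, no change] -> [S,S] (invalidations this op: 0; running total: 1)
Op 7: C1 write [C1 write: invalidate ['C0=S'] -> C1=M] -> [I,M] (invalidations this op: 1; running total: 2)
Op 8: C1 write [C1 write: already M (modified), no change] -> [I,M] (invalidations this op: 0; running total: 2)
Op 9: C0 write [C0 write: invalidate ['C1=M'] -> C0=M] -> [M,I] (invalidations this op: 1; running total: 3)
Op 10: C1 write [C1 write: invalidate ['C0=M'] -> C1=M] -> [I,M] (invalidations this op: 1; running total: 4)

Answer: 4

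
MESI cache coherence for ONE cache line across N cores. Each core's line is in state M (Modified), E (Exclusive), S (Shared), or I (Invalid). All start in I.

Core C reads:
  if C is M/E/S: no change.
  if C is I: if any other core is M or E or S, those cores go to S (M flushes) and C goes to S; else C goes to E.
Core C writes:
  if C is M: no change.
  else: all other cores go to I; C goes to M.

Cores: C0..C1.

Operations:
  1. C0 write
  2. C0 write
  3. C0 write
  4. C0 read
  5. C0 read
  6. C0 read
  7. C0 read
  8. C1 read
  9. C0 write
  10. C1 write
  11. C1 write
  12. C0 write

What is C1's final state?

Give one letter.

Answer: I

Derivation:
Op 1: C0 write [C0 write: invalidate none -> C0=M] -> [M,I]
Op 2: C0 write [C0 write: already M (modified), no change] -> [M,I]
Op 3: C0 write [C0 write: already M (modified), no change] -> [M,I]
Op 4: C0 read [C0 read: already in M, no change] -> [M,I]
Op 5: C0 read [C0 read: already in M, no change] -> [M,I]
Op 6: C0 read [C0 read: already in M, no change] -> [M,I]
Op 7: C0 read [C0 read: already in M, no change] -> [M,I]
Op 8: C1 read [C1 read from I: others=['C0=M'] -> C1=S, others downsized to S] -> [S,S]
Op 9: C0 write [C0 write: invalidate ['C1=S'] -> C0=M] -> [M,I]
Op 10: C1 write [C1 write: invalidate ['C0=M'] -> C1=M] -> [I,M]
Op 11: C1 write [C1 write: already M (modified), no change] -> [I,M]
Op 12: C0 write [C0 write: invalidate ['C1=M'] -> C0=M] -> [M,I]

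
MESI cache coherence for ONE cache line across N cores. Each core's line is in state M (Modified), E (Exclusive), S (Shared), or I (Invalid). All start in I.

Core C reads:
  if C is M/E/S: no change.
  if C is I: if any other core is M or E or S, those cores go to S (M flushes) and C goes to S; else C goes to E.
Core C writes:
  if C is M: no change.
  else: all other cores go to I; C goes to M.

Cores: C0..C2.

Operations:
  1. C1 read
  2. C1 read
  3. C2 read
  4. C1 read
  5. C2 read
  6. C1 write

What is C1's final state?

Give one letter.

Op 1: C1 read [C1 read from I: no other sharers -> C1=E (exclusive)] -> [I,E,I]
Op 2: C1 read [C1 read: already in E, no change] -> [I,E,I]
Op 3: C2 read [C2 read from I: others=['C1=E'] -> C2=S, others downsized to S] -> [I,S,S]
Op 4: C1 read [C1 read: already in S, no change] -> [I,S,S]
Op 5: C2 read [C2 read: already in S, no change] -> [I,S,S]
Op 6: C1 write [C1 write: invalidate ['C2=S'] -> C1=M] -> [I,M,I]

Answer: M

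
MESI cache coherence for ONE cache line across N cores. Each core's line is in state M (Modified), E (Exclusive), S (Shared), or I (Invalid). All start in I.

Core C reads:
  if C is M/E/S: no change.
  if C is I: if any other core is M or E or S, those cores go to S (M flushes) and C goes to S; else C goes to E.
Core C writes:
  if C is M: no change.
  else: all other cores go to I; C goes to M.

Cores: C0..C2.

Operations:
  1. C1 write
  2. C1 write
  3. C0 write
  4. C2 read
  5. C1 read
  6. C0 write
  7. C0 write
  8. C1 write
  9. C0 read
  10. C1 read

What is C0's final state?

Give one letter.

Answer: S

Derivation:
Op 1: C1 write [C1 write: invalidate none -> C1=M] -> [I,M,I]
Op 2: C1 write [C1 write: already M (modified), no change] -> [I,M,I]
Op 3: C0 write [C0 write: invalidate ['C1=M'] -> C0=M] -> [M,I,I]
Op 4: C2 read [C2 read from I: others=['C0=M'] -> C2=S, others downsized to S] -> [S,I,S]
Op 5: C1 read [C1 read from I: others=['C0=S', 'C2=S'] -> C1=S, others downsized to S] -> [S,S,S]
Op 6: C0 write [C0 write: invalidate ['C1=S', 'C2=S'] -> C0=M] -> [M,I,I]
Op 7: C0 write [C0 write: already M (modified), no change] -> [M,I,I]
Op 8: C1 write [C1 write: invalidate ['C0=M'] -> C1=M] -> [I,M,I]
Op 9: C0 read [C0 read from I: others=['C1=M'] -> C0=S, others downsized to S] -> [S,S,I]
Op 10: C1 read [C1 read: already in S, no change] -> [S,S,I]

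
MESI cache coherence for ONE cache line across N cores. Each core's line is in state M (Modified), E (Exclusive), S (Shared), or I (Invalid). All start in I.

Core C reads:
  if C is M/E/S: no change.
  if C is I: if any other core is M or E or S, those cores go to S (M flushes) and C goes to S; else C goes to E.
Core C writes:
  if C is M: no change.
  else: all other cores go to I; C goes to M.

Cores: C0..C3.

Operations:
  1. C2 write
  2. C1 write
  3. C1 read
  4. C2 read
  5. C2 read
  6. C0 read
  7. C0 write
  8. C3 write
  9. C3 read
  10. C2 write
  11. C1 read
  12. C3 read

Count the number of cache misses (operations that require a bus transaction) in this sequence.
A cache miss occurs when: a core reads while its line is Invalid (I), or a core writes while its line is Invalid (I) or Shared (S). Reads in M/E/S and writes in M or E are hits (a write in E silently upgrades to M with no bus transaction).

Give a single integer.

Op 1: C2 write [C2 write: invalidate none -> C2=M] -> [I,I,M,I] [MISS #1: write from I]
Op 2: C1 write [C1 write: invalidate ['C2=M'] -> C1=M] -> [I,M,I,I] [MISS #2: write from I]
Op 3: C1 read [C1 read: already in M, no change] -> [I,M,I,I] [hit: read from M]
Op 4: C2 read [C2 read from I: others=['C1=M'] -> C2=S, others downsized to S] -> [I,S,S,I] [MISS #3: read from I]
Op 5: C2 read [C2 read: already in S, no change] -> [I,S,S,I] [hit: read from S]
Op 6: C0 read [C0 read from I: others=['C1=S', 'C2=S'] -> C0=S, others downsized to S] -> [S,S,S,I] [MISS #4: read from I]
Op 7: C0 write [C0 write: invalidate ['C1=S', 'C2=S'] -> C0=M] -> [M,I,I,I] [MISS #5: write from S]
Op 8: C3 write [C3 write: invalidate ['C0=M'] -> C3=M] -> [I,I,I,M] [MISS #6: write from I]
Op 9: C3 read [C3 read: already in M, no change] -> [I,I,I,M] [hit: read from M]
Op 10: C2 write [C2 write: invalidate ['C3=M'] -> C2=M] -> [I,I,M,I] [MISS #7: write from I]
Op 11: C1 read [C1 read from I: others=['C2=M'] -> C1=S, others downsized to S] -> [I,S,S,I] [MISS #8: read from I]
Op 12: C3 read [C3 read from I: others=['C1=S', 'C2=S'] -> C3=S, others downsized to S] -> [I,S,S,S] [MISS #9: read from I]

Answer: 9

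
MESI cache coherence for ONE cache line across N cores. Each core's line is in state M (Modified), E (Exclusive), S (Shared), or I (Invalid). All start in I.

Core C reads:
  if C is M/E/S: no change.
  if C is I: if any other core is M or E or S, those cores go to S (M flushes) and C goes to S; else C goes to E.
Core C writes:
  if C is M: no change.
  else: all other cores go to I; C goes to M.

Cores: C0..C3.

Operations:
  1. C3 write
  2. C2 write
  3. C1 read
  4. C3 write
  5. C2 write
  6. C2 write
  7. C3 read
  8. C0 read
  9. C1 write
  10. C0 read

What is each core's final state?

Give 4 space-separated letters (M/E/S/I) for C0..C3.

Answer: S S I I

Derivation:
Op 1: C3 write [C3 write: invalidate none -> C3=M] -> [I,I,I,M]
Op 2: C2 write [C2 write: invalidate ['C3=M'] -> C2=M] -> [I,I,M,I]
Op 3: C1 read [C1 read from I: others=['C2=M'] -> C1=S, others downsized to S] -> [I,S,S,I]
Op 4: C3 write [C3 write: invalidate ['C1=S', 'C2=S'] -> C3=M] -> [I,I,I,M]
Op 5: C2 write [C2 write: invalidate ['C3=M'] -> C2=M] -> [I,I,M,I]
Op 6: C2 write [C2 write: already M (modified), no change] -> [I,I,M,I]
Op 7: C3 read [C3 read from I: others=['C2=M'] -> C3=S, others downsized to S] -> [I,I,S,S]
Op 8: C0 read [C0 read from I: others=['C2=S', 'C3=S'] -> C0=S, others downsized to S] -> [S,I,S,S]
Op 9: C1 write [C1 write: invalidate ['C0=S', 'C2=S', 'C3=S'] -> C1=M] -> [I,M,I,I]
Op 10: C0 read [C0 read from I: others=['C1=M'] -> C0=S, others downsized to S] -> [S,S,I,I]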